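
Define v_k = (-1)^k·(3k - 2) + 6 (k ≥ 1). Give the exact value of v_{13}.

-31

(-1)^13 = -1; 3k - 2 at k=13 is 37; so v_{13} = -31.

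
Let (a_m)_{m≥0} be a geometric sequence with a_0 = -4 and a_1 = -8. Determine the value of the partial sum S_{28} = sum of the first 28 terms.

-1073741820

Common ratio r = 2.
a_m = (-4)·2^(m-0).
S = (-4)·(2^28 - 1)/(2 - 1) = (-4)·(268435456 - 1)/(1) = -1073741820.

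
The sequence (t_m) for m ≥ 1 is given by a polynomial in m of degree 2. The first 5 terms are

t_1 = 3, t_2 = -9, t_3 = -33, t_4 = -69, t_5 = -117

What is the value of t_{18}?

-1833

1st diffs: -12, -24, -36, -48.
2nd diffs: -12, -12, -12 (constant).
Newton forward-difference form: t_m = 3 + (-12)·C(m-1,1) + (-12)·C(m-1,2).
At m = 18: m-1 = 17, so t_{18} = 3 - 204 - 1632 = -1833.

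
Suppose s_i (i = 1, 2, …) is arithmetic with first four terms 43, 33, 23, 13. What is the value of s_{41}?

Common difference d = -10.
s_i = 43 + (i - 1)·(-10).
s_{41} = 43 + 40·(-10) = -357.

-357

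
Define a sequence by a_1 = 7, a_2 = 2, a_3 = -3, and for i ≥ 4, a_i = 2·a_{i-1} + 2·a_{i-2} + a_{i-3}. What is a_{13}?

a_4 = 5;  a_5 = 6;  a_6 = 19;  a_7 = 55;  a_8 = 154;  a_9 = 437;  a_{10} = 1237;  a_{11} = 3502;  a_{12} = 9915;  a_{13} = 28071.

28071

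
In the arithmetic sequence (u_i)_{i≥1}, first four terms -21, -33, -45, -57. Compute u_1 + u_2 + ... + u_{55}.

Common difference d = -12.
u_i = -21 + (i - 1)·(-12).
u_{55} = -669; S = 55·(-21 + (-669))/2 = -18975.

-18975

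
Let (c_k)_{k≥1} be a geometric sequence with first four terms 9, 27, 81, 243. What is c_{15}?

43046721

Common ratio r = 3.
c_k = 9·3^(k-1).
c_{15} = 9·3^14 = 43046721.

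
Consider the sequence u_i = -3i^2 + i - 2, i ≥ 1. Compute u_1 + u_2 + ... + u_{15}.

-3630

Over i = 1..15: Σi = 120, Σi² = 1240.
Total = (-3)·1240 + (1)·120 + (-2)·15 = -3630.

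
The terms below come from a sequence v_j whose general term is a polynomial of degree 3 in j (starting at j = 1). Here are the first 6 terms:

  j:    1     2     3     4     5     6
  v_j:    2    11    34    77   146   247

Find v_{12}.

1st diffs: 9, 23, 43, 69, 101.
2nd diffs: 14, 20, 26, 32.
3rd diffs: 6, 6, 6 (constant).
Newton forward-difference form: v_j = 2 + 9·C(j-1,1) + 14·C(j-1,2) + 6·C(j-1,3).
At j = 12: j-1 = 11, so v_{12} = 2 + 99 + 770 + 990 = 1861.

1861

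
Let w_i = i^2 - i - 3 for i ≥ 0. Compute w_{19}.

339

w_{19} = 1·19^2 - 1·19 - 3 = 339.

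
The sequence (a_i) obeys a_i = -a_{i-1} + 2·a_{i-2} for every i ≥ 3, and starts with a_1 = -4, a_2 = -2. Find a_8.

Applying the relation repeatedly:
a_3 = -6  a_4 = 2  a_5 = -14  a_6 = 18  a_7 = -46  a_8 = 82.
(Characteristic roots are 1 and -2.)

82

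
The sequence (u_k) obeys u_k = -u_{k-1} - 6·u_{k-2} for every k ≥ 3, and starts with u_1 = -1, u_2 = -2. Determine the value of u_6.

u_3 = 8, u_4 = 4, u_5 = -52, u_6 = 28.

28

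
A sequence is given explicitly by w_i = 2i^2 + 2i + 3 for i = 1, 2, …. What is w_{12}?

315

w_{12} = 2·12^2 + 2·12 + 3 = 315.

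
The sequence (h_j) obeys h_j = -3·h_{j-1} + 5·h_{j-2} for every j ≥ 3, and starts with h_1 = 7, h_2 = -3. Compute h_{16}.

Applying the relation repeatedly:
h_3 = 44  h_4 = -147  h_5 = 661  …  h_{13} = 62158831  h_{14} = -260605803  h_{15} = 1092611564  h_{16} = -4580863707.

-4580863707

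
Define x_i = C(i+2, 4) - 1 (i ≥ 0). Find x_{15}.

C(17, 4) = 2380, so x_{15} = 2379.

2379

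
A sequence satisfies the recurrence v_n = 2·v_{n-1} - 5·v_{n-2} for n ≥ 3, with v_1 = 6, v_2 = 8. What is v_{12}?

Compute successive terms:
v_3 = -14, v_4 = -68, v_5 = -66, v_6 = 208, v_7 = 746, v_8 = 452, v_9 = -2826, v_{10} = -7912, v_{11} = -1694, v_{12} = 36172.

36172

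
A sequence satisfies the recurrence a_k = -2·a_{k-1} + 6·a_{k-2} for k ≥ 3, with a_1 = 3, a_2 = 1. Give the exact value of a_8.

-6296

Iterate the recurrence:
a_3 = 16, a_4 = -26, a_5 = 148, a_6 = -452, a_7 = 1792, a_8 = -6296.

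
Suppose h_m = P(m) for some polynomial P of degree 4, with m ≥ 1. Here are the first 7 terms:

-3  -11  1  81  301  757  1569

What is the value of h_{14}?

1st diffs: -8, 12, 80, 220, 456, 812.
2nd diffs: 20, 68, 140, 236, 356.
3rd diffs: 48, 72, 96, 120.
4th diffs: 24, 24, 24 (constant).
Newton forward-difference form: h_m = -3 + (-8)·C(m-1,1) + 20·C(m-1,2) + 48·C(m-1,3) + 24·C(m-1,4).
At m = 14: m-1 = 13, so h_{14} = -3 - 104 + 1560 + 13728 + 17160 = 32341.

32341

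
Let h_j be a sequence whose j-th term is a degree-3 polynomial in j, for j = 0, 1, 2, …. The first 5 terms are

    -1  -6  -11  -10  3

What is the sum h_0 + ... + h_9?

1st diffs: -5, -5, 1, 13.
2nd diffs: 0, 6, 12.
3rd diffs: 6, 6 (constant).
So h_j = j^3 - 3j^2 - 3j - 1.
Continuing: …, 34, 89, 174, 295, …, h_9 = 458.
Summing j = 0..9 (10 terms) gives 1025.

1025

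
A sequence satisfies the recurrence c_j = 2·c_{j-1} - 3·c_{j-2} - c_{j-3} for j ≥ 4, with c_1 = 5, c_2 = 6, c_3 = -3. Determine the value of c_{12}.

-4289

Step forward from the initial values:
c_4 = -29;  c_5 = -55;  c_6 = -20;  c_7 = 154;  c_8 = 423;  c_9 = 404;  c_{10} = -615;  c_{11} = -2865;  c_{12} = -4289.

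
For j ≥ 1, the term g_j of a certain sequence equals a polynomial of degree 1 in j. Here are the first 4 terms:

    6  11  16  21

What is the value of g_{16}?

1st diffs: 5, 5, 5 (constant).
So g_j = 5j + 1.
Evaluating at j = 16 gives g_{16} = 81.

81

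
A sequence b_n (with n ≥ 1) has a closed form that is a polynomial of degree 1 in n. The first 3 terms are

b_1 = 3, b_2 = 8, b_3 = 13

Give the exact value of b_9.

1st diffs: 5, 5 (constant).
So b_n = 5n - 2.
Evaluating at n = 9 gives b_9 = 43.

43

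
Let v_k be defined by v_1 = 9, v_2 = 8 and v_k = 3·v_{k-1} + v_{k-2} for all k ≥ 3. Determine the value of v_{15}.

Step forward from the initial values:
v_3 = 33;  v_4 = 107;  v_5 = 354;  …;  v_{12} = 1517381;  v_{13} = 5011569;  v_{14} = 16552088;  v_{15} = 54667833.

54667833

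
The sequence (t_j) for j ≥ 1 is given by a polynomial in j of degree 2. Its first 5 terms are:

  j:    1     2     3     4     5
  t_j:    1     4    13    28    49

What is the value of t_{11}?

301

1st diffs: 3, 9, 15, 21.
2nd diffs: 6, 6, 6 (constant).
Newton forward-difference form: t_j = 1 + 3·C(j-1,1) + 6·C(j-1,2).
At j = 11: j-1 = 10, so t_{11} = 1 + 30 + 270 = 301.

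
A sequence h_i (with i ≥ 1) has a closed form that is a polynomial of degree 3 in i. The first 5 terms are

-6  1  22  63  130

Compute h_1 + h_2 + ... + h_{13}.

1st diffs: 7, 21, 41, 67.
2nd diffs: 14, 20, 26.
3rd diffs: 6, 6 (constant).
So h_i = i^3 + i^2 - 3i - 5.
Continuing: …, 229, 366, 547, 778, …, h_{13} = 2322.
Summing i = 1..13 (13 terms) gives 8762.

8762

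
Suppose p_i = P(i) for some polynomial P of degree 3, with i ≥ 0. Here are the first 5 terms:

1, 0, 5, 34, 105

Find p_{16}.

10785

1st diffs: -1, 5, 29, 71.
2nd diffs: 6, 24, 42.
3rd diffs: 18, 18 (constant).
Newton forward-difference form: p_i = 1 + (-1)·C(i,1) + 6·C(i,2) + 18·C(i,3).
At i = 16: i = 16, so p_{16} = 1 - 16 + 720 + 10080 = 10785.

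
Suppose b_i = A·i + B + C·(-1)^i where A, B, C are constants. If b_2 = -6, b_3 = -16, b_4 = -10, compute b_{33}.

-76

At i = 2, 3, 4: 2A + B + C = -6; 3A + B - C = -16; 4A + B + C = -10.
Subtracting the first from the second: A - 2C = -10.
Subtracting the second from the third: A + 2C = 6.
Solving: C = 4, A = -2, then B = -6.
Hence b_{33} = -2·33 + (-6) + 4·(-1) = -76.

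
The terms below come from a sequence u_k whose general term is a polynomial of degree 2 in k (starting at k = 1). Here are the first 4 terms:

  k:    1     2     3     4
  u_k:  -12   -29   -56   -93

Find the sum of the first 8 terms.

-1132

1st diffs: -17, -27, -37.
2nd diffs: -10, -10 (constant).
So u_k = -5k^2 - 2k - 5.
Continuing: -140, -197, -264, -341.
Summing k = 1..8 (8 terms) gives -1132.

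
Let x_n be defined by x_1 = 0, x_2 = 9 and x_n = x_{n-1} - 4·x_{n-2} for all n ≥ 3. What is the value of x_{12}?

Iterate the recurrence:
x_3 = 9;  x_4 = -27;  x_5 = -63;  x_6 = 45;  x_7 = 297;  x_8 = 117;  x_9 = -1071;  x_{10} = -1539;  x_{11} = 2745;  x_{12} = 8901.

8901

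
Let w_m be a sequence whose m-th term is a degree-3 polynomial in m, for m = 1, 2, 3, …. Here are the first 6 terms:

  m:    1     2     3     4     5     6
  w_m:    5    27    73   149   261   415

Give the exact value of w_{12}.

1st diffs: 22, 46, 76, 112, 154.
2nd diffs: 24, 30, 36, 42.
3rd diffs: 6, 6, 6 (constant).
So w_m = m^3 + 6m^2 - 3m + 1.
Evaluating at m = 12 gives w_{12} = 2557.

2557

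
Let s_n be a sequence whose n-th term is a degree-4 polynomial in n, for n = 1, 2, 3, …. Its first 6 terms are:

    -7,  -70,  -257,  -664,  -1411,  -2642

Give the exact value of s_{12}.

1st diffs: -63, -187, -407, -747, -1231.
2nd diffs: -124, -220, -340, -484.
3rd diffs: -96, -120, -144.
4th diffs: -24, -24 (constant).
Newton forward-difference form: s_n = -7 + (-63)·C(n-1,1) + (-124)·C(n-1,2) + (-96)·C(n-1,3) + (-24)·C(n-1,4).
At n = 12: n-1 = 11, so s_{12} = -7 - 693 - 6820 - 15840 - 7920 = -31280.

-31280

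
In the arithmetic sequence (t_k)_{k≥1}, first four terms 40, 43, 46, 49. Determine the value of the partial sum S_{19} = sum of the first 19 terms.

Common difference d = 3.
t_k = 40 + (k - 1)·3.
t_{19} = 94; S = 19·(40 + 94)/2 = 1273.

1273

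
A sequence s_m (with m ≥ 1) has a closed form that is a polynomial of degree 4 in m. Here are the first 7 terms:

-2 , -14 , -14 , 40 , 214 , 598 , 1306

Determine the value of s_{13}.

1st diffs: -12, 0, 54, 174, 384, 708.
2nd diffs: 12, 54, 120, 210, 324.
3rd diffs: 42, 66, 90, 114.
4th diffs: 24, 24, 24 (constant).
So s_m = m^4 - 3m^3 - m^2 - 3m + 4.
Evaluating at m = 13 gives s_{13} = 21766.

21766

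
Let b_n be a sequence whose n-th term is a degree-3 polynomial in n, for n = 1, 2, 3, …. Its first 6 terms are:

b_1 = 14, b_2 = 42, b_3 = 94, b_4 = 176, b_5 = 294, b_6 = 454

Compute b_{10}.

1634

1st diffs: 28, 52, 82, 118, 160.
2nd diffs: 24, 30, 36, 42.
3rd diffs: 6, 6, 6 (constant).
Newton forward-difference form: b_n = 14 + 28·C(n-1,1) + 24·C(n-1,2) + 6·C(n-1,3).
At n = 10: n-1 = 9, so b_{10} = 14 + 252 + 864 + 504 = 1634.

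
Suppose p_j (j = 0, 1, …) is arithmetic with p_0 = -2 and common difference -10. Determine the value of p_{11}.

p_j = -2 + (j - 0)·(-10).
p_{11} = -2 + 11·(-10) = -112.

-112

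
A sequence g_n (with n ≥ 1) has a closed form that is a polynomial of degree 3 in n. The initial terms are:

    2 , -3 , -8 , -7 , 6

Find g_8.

177

1st diffs: -5, -5, 1, 13.
2nd diffs: 0, 6, 12.
3rd diffs: 6, 6 (constant).
Newton forward-difference form: g_n = 2 + (-5)·C(n-1,1) + 6·C(n-1,3).
At n = 8: n-1 = 7, so g_8 = 2 - 35 + 210 = 177.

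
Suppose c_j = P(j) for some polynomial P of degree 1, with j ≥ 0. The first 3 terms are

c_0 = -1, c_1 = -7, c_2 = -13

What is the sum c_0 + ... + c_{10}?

1st diffs: -6, -6 (constant).
So c_j = -6j - 1.
Continuing: …, -19, -25, -31, -37, …, c_{10} = -61.
Summing j = 0..10 (11 terms) gives -341.

-341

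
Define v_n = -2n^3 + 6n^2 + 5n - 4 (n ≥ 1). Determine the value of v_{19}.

v_{19} = -2·19^3 + 6·19^2 + 5·19 - 4 = -11461.

-11461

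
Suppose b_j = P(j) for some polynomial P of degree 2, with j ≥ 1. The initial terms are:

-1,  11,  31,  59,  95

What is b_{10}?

395

1st diffs: 12, 20, 28, 36.
2nd diffs: 8, 8, 8 (constant).
Newton forward-difference form: b_j = -1 + 12·C(j-1,1) + 8·C(j-1,2).
At j = 10: j-1 = 9, so b_{10} = -1 + 108 + 288 = 395.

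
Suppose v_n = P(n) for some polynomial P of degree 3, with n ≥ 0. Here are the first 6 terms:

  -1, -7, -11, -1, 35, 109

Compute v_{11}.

1st diffs: -6, -4, 10, 36, 74.
2nd diffs: 2, 14, 26, 38.
3rd diffs: 12, 12, 12 (constant).
Newton forward-difference form: v_n = -1 + (-6)·C(n,1) + 2·C(n,2) + 12·C(n,3).
At n = 11: n = 11, so v_{11} = -1 - 66 + 110 + 1980 = 2023.

2023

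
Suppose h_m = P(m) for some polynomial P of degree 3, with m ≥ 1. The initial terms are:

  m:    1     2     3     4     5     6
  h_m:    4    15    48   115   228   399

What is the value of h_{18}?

11343

1st diffs: 11, 33, 67, 113, 171.
2nd diffs: 22, 34, 46, 58.
3rd diffs: 12, 12, 12 (constant).
Newton forward-difference form: h_m = 4 + 11·C(m-1,1) + 22·C(m-1,2) + 12·C(m-1,3).
At m = 18: m-1 = 17, so h_{18} = 4 + 187 + 2992 + 8160 = 11343.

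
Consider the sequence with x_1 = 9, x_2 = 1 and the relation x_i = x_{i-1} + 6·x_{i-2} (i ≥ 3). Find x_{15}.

Compute successive terms:
x_3 = 55  x_4 = 61  x_5 = 391  …  x_{12} = 662509  x_{13} = 2040775  x_{14} = 6015829  x_{15} = 18260479.
(Characteristic roots are 3 and -2.)

18260479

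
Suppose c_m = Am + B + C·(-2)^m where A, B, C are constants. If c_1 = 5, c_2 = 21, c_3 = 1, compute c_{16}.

131141

At m = 1, 2, 3: A + B - 2C = 5; 2A + B + 4C = 21; 3A + B - 8C = 1.
Subtracting the first from the second: A + 6C = 16.
Subtracting the second from the third: A - 12C = -20.
Solving: C = 2, A = 4, then B = 5.
Hence c_{16} = 4·16 + 5 + 2·65536 = 131141.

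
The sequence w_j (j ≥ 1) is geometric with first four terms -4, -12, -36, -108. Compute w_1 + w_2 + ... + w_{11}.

Common ratio r = 3.
w_j = (-4)·3^(j-1).
S = (-4)·(3^11 - 1)/(3 - 1) = (-4)·(177147 - 1)/(2) = -354292.

-354292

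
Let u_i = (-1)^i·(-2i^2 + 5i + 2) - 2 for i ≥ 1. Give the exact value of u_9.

113

(-1)^9 = -1; -2i^2 + 5i + 2 at i=9 is -115; so u_9 = 113.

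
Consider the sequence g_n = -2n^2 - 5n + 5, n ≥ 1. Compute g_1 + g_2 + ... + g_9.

Over n = 1..9: Σn = 45, Σn² = 285.
Total = (-2)·285 + (-5)·45 + (5)·9 = -750.

-750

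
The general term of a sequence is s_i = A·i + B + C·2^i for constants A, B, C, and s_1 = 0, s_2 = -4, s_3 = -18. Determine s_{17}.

-655254

The three given values yield: A + B + 2C = 0; 2A + B + 4C = -4; 3A + B + 8C = -18.
Subtracting the first from the second: A + 2C = -4.
Subtracting the second from the third: A + 4C = -14.
Solving: C = -5, A = 6, then B = 4.
Hence s_{17} = 6·17 + 4 + (-5)·131072 = -655254.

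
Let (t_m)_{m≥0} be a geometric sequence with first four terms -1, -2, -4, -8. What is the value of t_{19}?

Common ratio r = 2.
t_m = (-1)·2^(m-0).
t_{19} = (-1)·2^19 = -524288.

-524288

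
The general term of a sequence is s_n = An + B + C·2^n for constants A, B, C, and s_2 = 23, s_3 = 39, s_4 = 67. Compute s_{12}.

Plug in n = 2, 3, 4: 2A + B + 4C = 23; 3A + B + 8C = 39; 4A + B + 16C = 67.
Subtracting the first from the second: A + 4C = 16.
Subtracting the second from the third: A + 8C = 28.
Solving: C = 3, A = 4, then B = 3.
Therefore s_{12} = 48 + 3 + 3·4096 = 12339.

12339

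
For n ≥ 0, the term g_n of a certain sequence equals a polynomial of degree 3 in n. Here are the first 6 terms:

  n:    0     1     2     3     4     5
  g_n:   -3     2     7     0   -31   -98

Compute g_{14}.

-4301

1st diffs: 5, 5, -7, -31, -67.
2nd diffs: 0, -12, -24, -36.
3rd diffs: -12, -12, -12 (constant).
Newton forward-difference form: g_n = -3 + 5·C(n,1) + (-12)·C(n,3).
At n = 14: n = 14, so g_{14} = -3 + 70 - 4368 = -4301.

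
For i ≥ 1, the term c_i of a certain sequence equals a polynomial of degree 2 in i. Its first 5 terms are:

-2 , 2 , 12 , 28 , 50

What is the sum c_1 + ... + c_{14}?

2520

1st diffs: 4, 10, 16, 22.
2nd diffs: 6, 6, 6 (constant).
So c_i = 3i^2 - 5i.
Continuing: …, 78, 112, 152, 198, …, c_{14} = 518.
Summing i = 1..14 (14 terms) gives 2520.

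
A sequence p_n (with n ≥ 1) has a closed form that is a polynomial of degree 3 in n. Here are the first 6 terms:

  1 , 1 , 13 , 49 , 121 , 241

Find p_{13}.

3433

1st diffs: 0, 12, 36, 72, 120.
2nd diffs: 12, 24, 36, 48.
3rd diffs: 12, 12, 12 (constant).
Newton forward-difference form: p_n = 1 + 12·C(n-1,2) + 12·C(n-1,3).
At n = 13: n-1 = 12, so p_{13} = 1 + 792 + 2640 = 3433.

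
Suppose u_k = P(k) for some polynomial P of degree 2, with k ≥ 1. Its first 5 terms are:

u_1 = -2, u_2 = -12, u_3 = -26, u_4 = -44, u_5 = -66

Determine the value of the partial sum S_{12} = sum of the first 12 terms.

1st diffs: -10, -14, -18, -22.
2nd diffs: -4, -4, -4 (constant).
So u_k = -2k^2 - 4k + 4.
Continuing: …, -92, -122, -156, -194, …, u_{12} = -332.
Summing k = 1..12 (12 terms) gives -1564.

-1564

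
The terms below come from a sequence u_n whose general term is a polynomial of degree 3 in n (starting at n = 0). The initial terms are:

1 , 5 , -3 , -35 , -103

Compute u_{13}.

-4315

1st diffs: 4, -8, -32, -68.
2nd diffs: -12, -24, -36.
3rd diffs: -12, -12 (constant).
Newton forward-difference form: u_n = 1 + 4·C(n,1) + (-12)·C(n,2) + (-12)·C(n,3).
At n = 13: n = 13, so u_{13} = 1 + 52 - 936 - 3432 = -4315.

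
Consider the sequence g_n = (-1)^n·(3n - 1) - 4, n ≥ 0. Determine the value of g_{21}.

(-1)^21 = -1; 3n - 1 at n=21 is 62; so g_{21} = -66.

-66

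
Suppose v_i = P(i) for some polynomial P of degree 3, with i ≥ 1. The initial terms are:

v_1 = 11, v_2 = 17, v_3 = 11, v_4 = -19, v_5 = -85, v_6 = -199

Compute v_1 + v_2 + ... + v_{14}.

1st diffs: 6, -6, -30, -66, -114.
2nd diffs: -12, -24, -36, -48.
3rd diffs: -12, -12, -12 (constant).
Newton forward-difference form: v_i = 11 + 6·C(i-1,1) + (-12)·C(i-1,2) + (-12)·C(i-1,3).
Continuing: …, -373, -619, -949, -1375, …, v_{14} = -4279.
Summing i = 1..14 (14 terms) gives -15680.

-15680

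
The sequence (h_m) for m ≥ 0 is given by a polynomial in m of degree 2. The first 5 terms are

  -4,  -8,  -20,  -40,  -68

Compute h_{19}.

1st diffs: -4, -12, -20, -28.
2nd diffs: -8, -8, -8 (constant).
Newton forward-difference form: h_m = -4 + (-4)·C(m,1) + (-8)·C(m,2).
At m = 19: m = 19, so h_{19} = -4 - 76 - 1368 = -1448.

-1448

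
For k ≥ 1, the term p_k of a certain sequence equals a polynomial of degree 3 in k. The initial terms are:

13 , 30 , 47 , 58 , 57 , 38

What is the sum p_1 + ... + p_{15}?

-6210

1st diffs: 17, 17, 11, -1, -19.
2nd diffs: 0, -6, -12, -18.
3rd diffs: -6, -6, -6 (constant).
So p_k = -k^3 + 6k^2 + 6k + 2.
Continuing: …, -5, -78, -187, -338, …, p_{15} = -1933.
Summing k = 1..15 (15 terms) gives -6210.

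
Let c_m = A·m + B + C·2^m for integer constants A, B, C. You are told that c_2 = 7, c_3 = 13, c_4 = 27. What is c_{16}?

131043

Write the equations: 2A + B + 4C = 7; 3A + B + 8C = 13; 4A + B + 16C = 27.
Subtracting the first from the second: A + 4C = 6.
Subtracting the second from the third: A + 8C = 14.
Solving: C = 2, A = -2, then B = 3.
So c_m = -2·m + 3 + 2·2^m; at m=16 this is 131043.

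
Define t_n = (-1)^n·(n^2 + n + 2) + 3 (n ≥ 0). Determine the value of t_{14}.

215

(-1)^14 = 1; n^2 + n + 2 at n=14 is 212; so t_{14} = 215.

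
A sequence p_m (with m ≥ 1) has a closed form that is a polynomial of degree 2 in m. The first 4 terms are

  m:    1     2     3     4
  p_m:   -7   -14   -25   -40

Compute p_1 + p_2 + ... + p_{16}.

1st diffs: -7, -11, -15.
2nd diffs: -4, -4 (constant).
So p_m = -2m^2 - m - 4.
Continuing: …, -59, -82, -109, -140, …, p_{16} = -532.
Summing m = 1..16 (16 terms) gives -3192.

-3192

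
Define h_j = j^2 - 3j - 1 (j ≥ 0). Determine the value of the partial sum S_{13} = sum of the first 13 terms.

Over j = 0..12: Σj = 78, Σj² = 650.
Total = (1)·650 + (-3)·78 + (-1)·13 = 403.

403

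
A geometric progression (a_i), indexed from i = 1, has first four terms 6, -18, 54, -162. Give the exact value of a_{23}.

Common ratio r = -3.
a_i = 6·(-3)^(i-1).
a_{23} = 6·(-3)^22 = 188286357654.

188286357654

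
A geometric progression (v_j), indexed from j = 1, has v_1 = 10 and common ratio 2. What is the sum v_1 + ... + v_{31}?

v_j = 10·2^(j-1).
S = 10·(2^31 - 1)/(2 - 1) = 10·(2147483648 - 1)/(1) = 21474836470.

21474836470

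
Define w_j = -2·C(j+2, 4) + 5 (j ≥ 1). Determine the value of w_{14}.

C(16, 4) = 1820, so w_{14} = -3635.

-3635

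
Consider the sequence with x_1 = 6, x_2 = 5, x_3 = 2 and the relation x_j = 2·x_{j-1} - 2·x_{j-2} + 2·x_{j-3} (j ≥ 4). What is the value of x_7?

32

x_4 = 6  x_5 = 18  x_6 = 28  x_7 = 32.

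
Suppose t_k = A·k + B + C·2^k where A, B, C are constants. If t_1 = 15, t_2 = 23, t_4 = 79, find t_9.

2549

Write the equations: A + B + 2C = 15; 2A + B + 4C = 23; 4A + B + 16C = 79.
Subtracting the first from the second: A + 2C = 8.
Subtracting the second from the third: 2A + 12C = 56.
Solving: C = 5, A = -2, then B = 7.
Therefore t_9 = -18 + 7 + 5·512 = 2549.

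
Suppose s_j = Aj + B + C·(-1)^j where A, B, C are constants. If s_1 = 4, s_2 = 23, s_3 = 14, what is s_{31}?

154

Plug in j = 1, 2, 3: A + B - C = 4; 2A + B + C = 23; 3A + B - C = 14.
Subtracting the first from the second: A + 2C = 19.
Subtracting the second from the third: A - 2C = -9.
Solving: C = 7, A = 5, then B = 6.
So s_j = 5·j + 6 + 7·(-1)^j; at j=31 this is 154.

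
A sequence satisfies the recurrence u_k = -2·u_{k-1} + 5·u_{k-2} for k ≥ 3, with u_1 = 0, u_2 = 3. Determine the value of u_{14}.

5995623

Iterate the recurrence:
u_3 = -6;  u_4 = 27;  u_5 = -84;  …;  u_{11} = -146046;  u_{12} = 503907;  u_{13} = -1738044;  u_{14} = 5995623.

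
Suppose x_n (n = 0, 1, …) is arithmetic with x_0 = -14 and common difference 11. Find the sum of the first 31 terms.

x_n = -14 + (n - 0)·11.
x_{30} = 316; S = 31·(-14 + 316)/2 = 4681.

4681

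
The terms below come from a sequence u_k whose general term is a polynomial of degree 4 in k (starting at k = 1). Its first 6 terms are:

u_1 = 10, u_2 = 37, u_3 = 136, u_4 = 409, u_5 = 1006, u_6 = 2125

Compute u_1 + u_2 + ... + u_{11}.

1st diffs: 27, 99, 273, 597, 1119.
2nd diffs: 72, 174, 324, 522.
3rd diffs: 102, 150, 198.
4th diffs: 48, 48 (constant).
Newton forward-difference form: u_k = 10 + 27·C(k-1,1) + 72·C(k-1,2) + 102·C(k-1,3) + 48·C(k-1,4).
Continuing: …, 4012, 6961, 11314, 17461, …, u_{11} = 25840.
Summing k = 1..11 (11 terms) gives 69311.

69311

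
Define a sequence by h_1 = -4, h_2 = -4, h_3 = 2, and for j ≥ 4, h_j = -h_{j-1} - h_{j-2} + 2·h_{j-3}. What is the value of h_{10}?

Compute successive terms:
h_4 = -6;  h_5 = -4;  h_6 = 14;  h_7 = -22;  h_8 = 0;  h_9 = 50;  h_{10} = -94.

-94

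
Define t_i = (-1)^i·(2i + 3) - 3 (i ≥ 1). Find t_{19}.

(-1)^19 = -1; 2i + 3 at i=19 is 41; so t_{19} = -44.

-44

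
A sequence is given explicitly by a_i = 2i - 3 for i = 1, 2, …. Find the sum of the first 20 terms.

360

Over i = 1..20: Σi = 210.
Total = (2)·210 + (-3)·20 = 360.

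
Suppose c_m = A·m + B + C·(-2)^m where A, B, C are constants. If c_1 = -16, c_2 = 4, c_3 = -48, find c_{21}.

Plug in m = 1, 2, 3: A + B - 2C = -16; 2A + B + 4C = 4; 3A + B - 8C = -48.
Subtracting the first from the second: A + 6C = 20.
Subtracting the second from the third: A - 12C = -52.
Solving: C = 4, A = -4, then B = -4.
So c_m = -4·m + (-4) + 4·(-2)^m; at m=21 this is -8388696.

-8388696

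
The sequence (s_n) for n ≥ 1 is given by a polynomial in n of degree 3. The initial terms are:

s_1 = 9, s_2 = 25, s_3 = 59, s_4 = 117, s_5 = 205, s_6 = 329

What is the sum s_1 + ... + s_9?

1st diffs: 16, 34, 58, 88, 124.
2nd diffs: 18, 24, 30, 36.
3rd diffs: 6, 6, 6 (constant).
Newton forward-difference form: s_n = 9 + 16·C(n-1,1) + 18·C(n-1,2) + 6·C(n-1,3).
Continuing: 495, 709, 977.
Summing n = 1..9 (9 terms) gives 2925.

2925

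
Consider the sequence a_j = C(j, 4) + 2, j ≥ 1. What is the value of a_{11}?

C(11, 4) = 330, so a_{11} = 332.

332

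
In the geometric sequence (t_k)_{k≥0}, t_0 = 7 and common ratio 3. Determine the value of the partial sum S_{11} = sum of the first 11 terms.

620011

t_k = 7·3^(k-0).
S = 7·(3^11 - 1)/(3 - 1) = 7·(177147 - 1)/(2) = 620011.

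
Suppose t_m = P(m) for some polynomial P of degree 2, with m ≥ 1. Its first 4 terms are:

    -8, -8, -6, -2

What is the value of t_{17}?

1st diffs: 0, 2, 4.
2nd diffs: 2, 2 (constant).
Newton forward-difference form: t_m = -8 + 2·C(m-1,2).
At m = 17: m-1 = 16, so t_{17} = -8 + 240 = 232.

232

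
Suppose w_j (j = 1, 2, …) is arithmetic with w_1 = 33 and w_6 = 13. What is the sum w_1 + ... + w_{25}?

-375

Common difference d = (13 - 33) / (6 - 1) = -4.
w_j = 33 + (j - 1)·(-4).
w_{25} = -63; S = 25·(33 + (-63))/2 = -375.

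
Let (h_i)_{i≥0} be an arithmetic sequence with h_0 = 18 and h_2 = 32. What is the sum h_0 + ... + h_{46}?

8413

Common difference d = (32 - 18) / (2 - 0) = 7.
h_i = 18 + (i - 0)·7.
h_{46} = 340; S = 47·(18 + 340)/2 = 8413.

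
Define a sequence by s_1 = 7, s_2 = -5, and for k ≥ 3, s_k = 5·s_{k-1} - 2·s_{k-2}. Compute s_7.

s_3 = -39  s_4 = -185  s_5 = -847  s_6 = -3865  s_7 = -17631.

-17631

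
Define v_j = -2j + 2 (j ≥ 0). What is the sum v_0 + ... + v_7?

Over j = 0..7: Σj = 28.
Total = (-2)·28 + (2)·8 = -40.

-40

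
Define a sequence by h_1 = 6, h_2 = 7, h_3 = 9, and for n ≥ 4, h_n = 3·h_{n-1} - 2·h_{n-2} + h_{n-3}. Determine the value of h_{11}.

7409

h_4 = 19;  h_5 = 46;  h_6 = 109;  h_7 = 254;  h_8 = 590;  h_9 = 1371;  h_{10} = 3187;  h_{11} = 7409.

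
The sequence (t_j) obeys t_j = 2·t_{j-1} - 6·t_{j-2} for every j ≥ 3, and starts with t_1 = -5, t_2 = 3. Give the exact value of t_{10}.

432

Applying the relation repeatedly:
t_3 = 36, t_4 = 54, t_5 = -108, t_6 = -540, t_7 = -432, t_8 = 2376, t_9 = 7344, t_{10} = 432.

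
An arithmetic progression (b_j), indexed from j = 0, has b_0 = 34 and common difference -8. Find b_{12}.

b_j = 34 + (j - 0)·(-8).
b_{12} = 34 + 12·(-8) = -62.

-62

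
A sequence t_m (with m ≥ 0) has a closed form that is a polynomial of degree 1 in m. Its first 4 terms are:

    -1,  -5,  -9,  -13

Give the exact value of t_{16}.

-65

1st diffs: -4, -4, -4 (constant).
So t_m = -4m - 1.
Evaluating at m = 16 gives t_{16} = -65.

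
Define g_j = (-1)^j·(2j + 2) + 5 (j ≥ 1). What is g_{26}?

59

(-1)^26 = 1; 2j + 2 at j=26 is 54; so g_{26} = 59.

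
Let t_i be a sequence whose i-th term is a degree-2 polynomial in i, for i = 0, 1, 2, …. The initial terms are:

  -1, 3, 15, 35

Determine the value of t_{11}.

483

1st diffs: 4, 12, 20.
2nd diffs: 8, 8 (constant).
Newton forward-difference form: t_i = -1 + 4·C(i,1) + 8·C(i,2).
At i = 11: i = 11, so t_{11} = -1 + 44 + 440 = 483.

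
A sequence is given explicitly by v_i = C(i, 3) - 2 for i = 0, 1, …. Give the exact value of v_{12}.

218

C(12, 3) = 220, so v_{12} = 218.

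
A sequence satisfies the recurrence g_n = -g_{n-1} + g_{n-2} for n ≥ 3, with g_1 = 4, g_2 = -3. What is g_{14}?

Compute successive terms:
g_3 = 7;  g_4 = -10;  g_5 = 17;  …;  g_{11} = 301;  g_{12} = -487;  g_{13} = 788;  g_{14} = -1275.

-1275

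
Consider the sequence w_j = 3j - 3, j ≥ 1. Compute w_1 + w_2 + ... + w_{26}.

975

Over j = 1..26: Σj = 351.
Total = (3)·351 + (-3)·26 = 975.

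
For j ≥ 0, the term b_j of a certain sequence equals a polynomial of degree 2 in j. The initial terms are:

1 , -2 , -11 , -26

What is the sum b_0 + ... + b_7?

1st diffs: -3, -9, -15.
2nd diffs: -6, -6 (constant).
So b_j = -3j^2 + 1.
Continuing: -47, -74, -107, -146.
Summing j = 0..7 (8 terms) gives -412.

-412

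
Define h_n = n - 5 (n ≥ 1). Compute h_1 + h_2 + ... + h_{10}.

Over n = 1..10: Σn = 55.
Total = (1)·55 + (-5)·10 = 5.

5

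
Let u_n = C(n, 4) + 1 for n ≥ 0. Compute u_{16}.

C(16, 4) = 1820, so u_{16} = 1821.

1821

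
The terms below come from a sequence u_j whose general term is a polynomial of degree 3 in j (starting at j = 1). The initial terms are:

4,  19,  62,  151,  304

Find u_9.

1916

1st diffs: 15, 43, 89, 153.
2nd diffs: 28, 46, 64.
3rd diffs: 18, 18 (constant).
So u_j = 3j^3 - 4j^2 + 6j - 1.
Evaluating at j = 9 gives u_9 = 1916.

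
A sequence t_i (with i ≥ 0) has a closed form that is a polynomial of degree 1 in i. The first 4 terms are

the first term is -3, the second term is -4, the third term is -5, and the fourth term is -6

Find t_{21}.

-24

1st diffs: -1, -1, -1 (constant).
So t_i = -i - 3.
Evaluating at i = 21 gives t_{21} = -24.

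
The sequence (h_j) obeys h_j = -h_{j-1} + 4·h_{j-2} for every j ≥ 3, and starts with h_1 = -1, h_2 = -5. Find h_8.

h_3 = 1; h_4 = -21; h_5 = 25; h_6 = -109; h_7 = 209; h_8 = -645.

-645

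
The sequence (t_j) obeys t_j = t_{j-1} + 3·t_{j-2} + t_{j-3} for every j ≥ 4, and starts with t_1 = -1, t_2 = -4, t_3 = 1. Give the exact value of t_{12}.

-8532

t_4 = -12  t_5 = -13  t_6 = -48  t_7 = -99  t_8 = -256  t_9 = -601  t_{10} = -1468  t_{11} = -3527  t_{12} = -8532.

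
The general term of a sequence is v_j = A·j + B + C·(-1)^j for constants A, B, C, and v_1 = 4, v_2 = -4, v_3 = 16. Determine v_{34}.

At j = 1, 2, 3: A + B - C = 4; 2A + B + C = -4; 3A + B - C = 16.
Subtracting the first from the second: A + 2C = -8.
Subtracting the second from the third: A - 2C = 20.
Solving: C = -7, A = 6, then B = -9.
Therefore v_{34} = 204 + (-9) + (-7)·1 = 188.

188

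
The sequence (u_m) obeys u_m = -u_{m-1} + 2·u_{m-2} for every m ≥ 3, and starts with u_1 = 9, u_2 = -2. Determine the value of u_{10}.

u_3 = 20  u_4 = -24  u_5 = 64  u_6 = -112  u_7 = 240  u_8 = -464  u_9 = 944  u_{10} = -1872.
(Characteristic roots are 1 and -2.)

-1872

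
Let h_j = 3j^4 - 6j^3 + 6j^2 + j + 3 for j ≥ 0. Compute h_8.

h_8 = 3·8^4 - 6·8^3 + 6·8^2 + 1·8 + 3 = 9611.

9611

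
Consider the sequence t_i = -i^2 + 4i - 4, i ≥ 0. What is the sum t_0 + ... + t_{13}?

Over i = 0..13: Σi = 91, Σi² = 819.
Total = (-1)·819 + (4)·91 + (-4)·14 = -511.

-511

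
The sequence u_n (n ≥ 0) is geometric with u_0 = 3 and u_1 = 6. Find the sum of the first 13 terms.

Common ratio r = 2.
u_n = 3·2^(n-0).
S = 3·(2^13 - 1)/(2 - 1) = 3·(8192 - 1)/(1) = 24573.

24573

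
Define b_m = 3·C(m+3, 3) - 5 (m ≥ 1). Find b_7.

355

C(10, 3) = 120, so b_7 = 355.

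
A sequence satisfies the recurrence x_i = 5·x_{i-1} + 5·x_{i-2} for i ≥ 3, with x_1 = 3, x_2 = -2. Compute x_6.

575

Applying the relation repeatedly:
x_3 = 5, x_4 = 15, x_5 = 100, x_6 = 575.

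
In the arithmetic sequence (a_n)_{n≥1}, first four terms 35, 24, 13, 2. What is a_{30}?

Common difference d = -11.
a_n = 35 + (n - 1)·(-11).
a_{30} = 35 + 29·(-11) = -284.

-284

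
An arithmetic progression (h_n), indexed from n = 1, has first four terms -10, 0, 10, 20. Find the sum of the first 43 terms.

Common difference d = 10.
h_n = -10 + (n - 1)·10.
h_{43} = 410; S = 43·(-10 + 410)/2 = 8600.

8600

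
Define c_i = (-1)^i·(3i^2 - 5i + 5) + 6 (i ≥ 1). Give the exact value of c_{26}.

1909

(-1)^26 = 1; 3i^2 - 5i + 5 at i=26 is 1903; so c_{26} = 1909.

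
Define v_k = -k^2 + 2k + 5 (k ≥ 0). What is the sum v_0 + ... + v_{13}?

Over k = 0..13: Σk = 91, Σk² = 819.
Total = (-1)·819 + (2)·91 + (5)·14 = -567.

-567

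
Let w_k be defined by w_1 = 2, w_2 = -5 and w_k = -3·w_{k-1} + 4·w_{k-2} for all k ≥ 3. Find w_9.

w_3 = 23  w_4 = -89  w_5 = 359  w_6 = -1433  w_7 = 5735  w_8 = -22937  w_9 = 91751.
(Characteristic roots are 1 and -4.)

91751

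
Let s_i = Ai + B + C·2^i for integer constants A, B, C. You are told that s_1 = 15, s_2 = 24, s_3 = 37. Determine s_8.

Plug in i = 1, 2, 3: A + B + 2C = 15; 2A + B + 4C = 24; 3A + B + 8C = 37.
Subtracting the first from the second: A + 2C = 9.
Subtracting the second from the third: A + 4C = 13.
Solving: C = 2, A = 5, then B = 6.
Therefore s_8 = 40 + 6 + 2·256 = 558.

558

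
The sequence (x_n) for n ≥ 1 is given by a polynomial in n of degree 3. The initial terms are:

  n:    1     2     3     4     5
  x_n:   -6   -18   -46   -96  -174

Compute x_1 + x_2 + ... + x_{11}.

-5346

1st diffs: -12, -28, -50, -78.
2nd diffs: -16, -22, -28.
3rd diffs: -6, -6 (constant).
Newton forward-difference form: x_n = -6 + (-12)·C(n-1,1) + (-16)·C(n-1,2) + (-6)·C(n-1,3).
Continuing: …, -286, -438, -636, -886, …, x_{11} = -1566.
Summing n = 1..11 (11 terms) gives -5346.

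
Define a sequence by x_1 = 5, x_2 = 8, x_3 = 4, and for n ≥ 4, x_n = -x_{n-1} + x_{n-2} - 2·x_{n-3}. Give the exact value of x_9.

Applying the relation repeatedly:
x_4 = -6;  x_5 = -6;  x_6 = -8;  x_7 = 14;  x_8 = -10;  x_9 = 40.

40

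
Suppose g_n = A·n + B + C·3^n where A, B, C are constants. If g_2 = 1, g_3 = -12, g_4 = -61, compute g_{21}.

-10460353098

Plug in n = 2, 3, 4: 2A + B + 9C = 1; 3A + B + 27C = -12; 4A + B + 81C = -61.
Subtracting the first from the second: A + 18C = -13.
Subtracting the second from the third: A + 54C = -49.
Solving: C = -1, A = 5, then B = 0.
Therefore g_{21} = 105 + 0 + (-1)·10460353203 = -10460353098.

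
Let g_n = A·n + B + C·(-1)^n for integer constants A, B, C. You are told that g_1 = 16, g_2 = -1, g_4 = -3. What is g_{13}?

The three given values yield: A + B - C = 16; 2A + B + C = -1; 4A + B + C = -3.
Subtracting the first from the second: A + 2C = -17.
Subtracting the second from the third: 2A = -2.
Solving: C = -8, A = -1, then B = 9.
Therefore g_{13} = -13 + 9 + (-8)·(-1) = 4.

4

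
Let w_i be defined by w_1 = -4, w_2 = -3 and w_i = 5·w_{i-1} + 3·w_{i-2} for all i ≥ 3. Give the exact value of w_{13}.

-711918036

Iterate the recurrence:
w_3 = -27;  w_4 = -144;  w_5 = -801;  …;  w_{10} = -4183848;  w_{11} = -23184297;  w_{12} = -128473029;  w_{13} = -711918036.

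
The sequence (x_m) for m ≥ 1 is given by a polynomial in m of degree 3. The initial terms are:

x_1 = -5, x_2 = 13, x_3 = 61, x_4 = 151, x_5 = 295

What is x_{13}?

1st diffs: 18, 48, 90, 144.
2nd diffs: 30, 42, 54.
3rd diffs: 12, 12 (constant).
Newton forward-difference form: x_m = -5 + 18·C(m-1,1) + 30·C(m-1,2) + 12·C(m-1,3).
At m = 13: m-1 = 12, so x_{13} = -5 + 216 + 1980 + 2640 = 4831.

4831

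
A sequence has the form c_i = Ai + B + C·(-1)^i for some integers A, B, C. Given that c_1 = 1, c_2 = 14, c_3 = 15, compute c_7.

Plug in i = 1, 2, 3: A + B - C = 1; 2A + B + C = 14; 3A + B - C = 15.
Subtracting the first from the second: A + 2C = 13.
Subtracting the second from the third: A - 2C = 1.
Solving: C = 3, A = 7, then B = -3.
Therefore c_7 = 49 + (-3) + 3·(-1) = 43.

43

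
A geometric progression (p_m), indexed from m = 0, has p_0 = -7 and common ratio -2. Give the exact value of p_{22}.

-29360128

p_m = (-7)·(-2)^(m-0).
p_{22} = (-7)·(-2)^22 = -29360128.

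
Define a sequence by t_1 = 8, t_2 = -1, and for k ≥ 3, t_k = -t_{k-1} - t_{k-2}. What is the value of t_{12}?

-7

Compute successive terms:
t_3 = -7  t_4 = 8  t_5 = -1  t_6 = -7  t_7 = 8  t_8 = -1  t_9 = -7  t_{10} = 8  t_{11} = -1  t_{12} = -7.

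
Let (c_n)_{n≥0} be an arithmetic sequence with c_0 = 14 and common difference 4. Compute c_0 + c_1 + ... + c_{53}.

6480

c_n = 14 + (n - 0)·4.
c_{53} = 226; S = 54·(14 + 226)/2 = 6480.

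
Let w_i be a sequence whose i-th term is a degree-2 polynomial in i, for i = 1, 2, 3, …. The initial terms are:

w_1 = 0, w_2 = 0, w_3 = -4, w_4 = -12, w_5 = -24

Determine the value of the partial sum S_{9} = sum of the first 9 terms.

1st diffs: 0, -4, -8, -12.
2nd diffs: -4, -4, -4 (constant).
Newton forward-difference form: w_i = (-4)·C(i-1,2).
Continuing: -40, -60, -84, -112.
Summing i = 1..9 (9 terms) gives -336.

-336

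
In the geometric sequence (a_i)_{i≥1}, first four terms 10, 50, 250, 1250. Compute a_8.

781250

Common ratio r = 5.
a_i = 10·5^(i-1).
a_8 = 10·5^7 = 781250.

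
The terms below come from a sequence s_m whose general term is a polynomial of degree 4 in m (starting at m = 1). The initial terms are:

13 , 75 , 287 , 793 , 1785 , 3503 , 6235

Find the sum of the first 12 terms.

1st diffs: 62, 212, 506, 992, 1718, 2732.
2nd diffs: 150, 294, 486, 726, 1014.
3rd diffs: 144, 192, 240, 288.
4th diffs: 48, 48, 48 (constant).
So s_m = 2m^4 + 4m^3 + m^2 + m + 5.
Continuing: …, 10317, 16133, 24115, 34743, …, s_{12} = 48545.
Summing m = 1..12 (12 terms) gives 146544.

146544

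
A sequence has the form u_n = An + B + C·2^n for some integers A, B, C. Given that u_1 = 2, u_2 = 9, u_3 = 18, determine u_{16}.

65611

Plug in n = 1, 2, 3: A + B + 2C = 2; 2A + B + 4C = 9; 3A + B + 8C = 18.
Subtracting the first from the second: A + 2C = 7.
Subtracting the second from the third: A + 4C = 9.
Solving: C = 1, A = 5, then B = -5.
Therefore u_{16} = 80 + (-5) + 1·65536 = 65611.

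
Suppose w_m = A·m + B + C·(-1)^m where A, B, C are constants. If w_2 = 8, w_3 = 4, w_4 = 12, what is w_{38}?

80

Write the equations: 2A + B + C = 8; 3A + B - C = 4; 4A + B + C = 12.
Subtracting the first from the second: A - 2C = -4.
Subtracting the second from the third: A + 2C = 8.
Solving: C = 3, A = 2, then B = 1.
So w_m = 2·m + 1 + 3·(-1)^m; at m=38 this is 80.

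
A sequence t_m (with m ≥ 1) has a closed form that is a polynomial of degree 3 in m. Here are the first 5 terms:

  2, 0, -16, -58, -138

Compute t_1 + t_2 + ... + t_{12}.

-9128

1st diffs: -2, -16, -42, -80.
2nd diffs: -14, -26, -38.
3rd diffs: -12, -12 (constant).
Newton forward-difference form: t_m = 2 + (-2)·C(m-1,1) + (-14)·C(m-1,2) + (-12)·C(m-1,3).
Continuing: …, -268, -460, -726, -1078, …, t_{12} = -2770.
Summing m = 1..12 (12 terms) gives -9128.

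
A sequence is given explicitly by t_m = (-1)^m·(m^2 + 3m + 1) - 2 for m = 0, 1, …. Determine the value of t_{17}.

-343

(-1)^17 = -1; m^2 + 3m + 1 at m=17 is 341; so t_{17} = -343.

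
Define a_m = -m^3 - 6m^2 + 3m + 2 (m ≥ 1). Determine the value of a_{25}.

a_{25} = -1·25^3 - 6·25^2 + 3·25 + 2 = -19298.

-19298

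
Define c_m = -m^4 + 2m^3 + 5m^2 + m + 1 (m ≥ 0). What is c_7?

-1462

c_7 = -1·7^4 + 2·7^3 + 5·7^2 + 1·7 + 1 = -1462.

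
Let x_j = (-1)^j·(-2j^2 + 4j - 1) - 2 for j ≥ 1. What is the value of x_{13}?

285

(-1)^13 = -1; -2j^2 + 4j - 1 at j=13 is -287; so x_{13} = 285.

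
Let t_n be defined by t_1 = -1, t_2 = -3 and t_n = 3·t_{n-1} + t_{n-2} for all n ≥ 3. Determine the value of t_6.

-360

Compute successive terms:
t_3 = -10;  t_4 = -33;  t_5 = -109;  t_6 = -360.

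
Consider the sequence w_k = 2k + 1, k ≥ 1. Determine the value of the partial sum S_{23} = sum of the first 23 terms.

Over k = 1..23: Σk = 276.
Total = (2)·276 + (1)·23 = 575.

575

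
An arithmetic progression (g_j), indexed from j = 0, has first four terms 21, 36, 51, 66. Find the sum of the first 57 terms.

Common difference d = 15.
g_j = 21 + (j - 0)·15.
g_{56} = 861; S = 57·(21 + 861)/2 = 25137.

25137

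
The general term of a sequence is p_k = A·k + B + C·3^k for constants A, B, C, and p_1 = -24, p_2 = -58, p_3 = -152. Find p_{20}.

-17433922090

At k = 1, 2, 3: A + B + 3C = -24; 2A + B + 9C = -58; 3A + B + 27C = -152.
Subtracting the first from the second: A + 6C = -34.
Subtracting the second from the third: A + 18C = -94.
Solving: C = -5, A = -4, then B = -5.
Hence p_{20} = -4·20 + (-5) + (-5)·3486784401 = -17433922090.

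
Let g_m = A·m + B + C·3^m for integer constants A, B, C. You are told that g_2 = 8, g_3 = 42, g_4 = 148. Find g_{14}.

Plug in m = 2, 3, 4: 2A + B + 9C = 8; 3A + B + 27C = 42; 4A + B + 81C = 148.
Subtracting the first from the second: A + 18C = 34.
Subtracting the second from the third: A + 54C = 106.
Solving: C = 2, A = -2, then B = -6.
Hence g_{14} = -2·14 + (-6) + 2·4782969 = 9565904.

9565904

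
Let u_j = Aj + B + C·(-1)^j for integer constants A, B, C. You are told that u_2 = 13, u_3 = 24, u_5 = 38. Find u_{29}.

At j = 2, 3, 5: 2A + B + C = 13; 3A + B - C = 24; 5A + B - C = 38.
Subtracting the first from the second: A - 2C = 11.
Subtracting the second from the third: 2A = 14.
Solving: C = -2, A = 7, then B = 1.
Therefore u_{29} = 203 + 1 + (-2)·(-1) = 206.

206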